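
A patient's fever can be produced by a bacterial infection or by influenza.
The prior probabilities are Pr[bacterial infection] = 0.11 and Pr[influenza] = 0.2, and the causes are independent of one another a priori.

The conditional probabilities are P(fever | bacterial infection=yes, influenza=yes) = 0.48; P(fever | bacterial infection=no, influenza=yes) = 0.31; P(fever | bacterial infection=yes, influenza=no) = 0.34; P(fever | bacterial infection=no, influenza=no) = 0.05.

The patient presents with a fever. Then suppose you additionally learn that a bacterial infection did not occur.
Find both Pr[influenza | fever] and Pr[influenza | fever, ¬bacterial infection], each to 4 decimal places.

Pr[influenza | fever] ≈ 0.5008; Pr[influenza | fever, ¬bacterial infection] ≈ 0.6078

Weight on influenza=true, given the evidence: 0.055180 + 0.010560 = 0.065740
The normalizing constant is 0.05·0.89·0.8 + 0.31·0.89·0.2 + 0.34·0.11·0.8 + 0.48·0.11·0.2 = 0.131260
Posterior = 0.065740 / 0.131260 ≈ 0.5008

With the extra evidence:
Sum P(fever|·) weighted by the priors over both values of influenza:
  P(fever | ¬bacterial infection) = 0.05*0.8 + 0.31*0.2
        = 0.040000 + 0.062000 = 0.102000
The terms with influenza present sum to 0.062000, so
  P(influenza | fever, ¬bacterial infection) = 0.062000 / 0.102000 ≈ 0.6078
With bacterial infection excluded, influenza must carry more of the explanatory weight for the fever.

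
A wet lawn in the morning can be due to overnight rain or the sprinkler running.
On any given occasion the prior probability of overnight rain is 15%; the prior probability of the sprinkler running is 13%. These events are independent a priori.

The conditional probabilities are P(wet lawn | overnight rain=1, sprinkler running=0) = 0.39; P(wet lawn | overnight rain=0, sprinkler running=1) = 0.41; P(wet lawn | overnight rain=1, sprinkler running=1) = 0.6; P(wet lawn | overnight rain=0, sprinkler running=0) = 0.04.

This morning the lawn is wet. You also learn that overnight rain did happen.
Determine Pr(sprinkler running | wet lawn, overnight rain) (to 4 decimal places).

Sum P(wet lawn|·) weighted by the priors over both values of sprinkler running:
  P(wet lawn | overnight rain) = 0.39*0.87 + 0.6*0.13
        = 0.339300 + 0.078000 = 0.417300
Configurations with sprinkler running contribute 0.078000, so
  P(sprinkler running | wet lawn, overnight rain) = 0.078000 / 0.417300 ≈ 0.1869

Pr(sprinkler running | wet lawn, overnight rain) ≈ 0.1869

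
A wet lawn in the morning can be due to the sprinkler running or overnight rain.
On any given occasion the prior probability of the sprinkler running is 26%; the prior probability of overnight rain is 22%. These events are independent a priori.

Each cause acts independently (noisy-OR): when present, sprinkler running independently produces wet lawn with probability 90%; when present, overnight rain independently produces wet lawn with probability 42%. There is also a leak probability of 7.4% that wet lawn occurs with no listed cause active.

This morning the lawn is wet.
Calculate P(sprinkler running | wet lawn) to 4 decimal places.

P(sprinkler running | wet lawn) ≈ 0.6685

Under noisy-OR, P(wet lawn | causes) = 1 − (1−0.074)·∏(1−qᵢ) over the active causes.
P(wet lawn) = 0.074·0.74·0.78 + 0.46292·0.74·0.22 + 0.9074·0.26·0.78 + 0.946292·0.26·0.22 = 0.042713 + 0.075363 + 0.184021 + 0.054128 = 0.356225
Restricting to configurations with sprinkler running present: 0.184021 + 0.054128 = 0.238149.
So P(sprinkler running | wet lawn) = 0.238149/0.356225 ≈ 0.6685.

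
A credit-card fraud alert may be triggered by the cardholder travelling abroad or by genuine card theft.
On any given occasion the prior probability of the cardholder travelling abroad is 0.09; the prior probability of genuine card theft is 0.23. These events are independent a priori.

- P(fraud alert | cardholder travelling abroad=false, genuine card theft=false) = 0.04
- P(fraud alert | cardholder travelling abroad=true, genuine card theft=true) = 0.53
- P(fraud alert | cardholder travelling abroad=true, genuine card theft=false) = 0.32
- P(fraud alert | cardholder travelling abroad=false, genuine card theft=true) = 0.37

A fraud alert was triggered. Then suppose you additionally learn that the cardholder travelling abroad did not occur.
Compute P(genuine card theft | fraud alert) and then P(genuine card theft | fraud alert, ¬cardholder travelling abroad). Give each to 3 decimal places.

P(fraud alert) = 0.04×0.91×0.77 + 0.37×0.91×0.23 + 0.32×0.09×0.77 + 0.53×0.09×0.23 = 0.028028 + 0.077441 + 0.022176 + 0.010971 = 0.138616
Restricting to configurations with genuine card theft present: 0.077441 + 0.010971 = 0.088412.
So P(genuine card theft | fraud alert) = 0.088412/0.138616 ≈ 0.638.

With the extra evidence:
P(fraud alert | ¬cardholder travelling abroad) = 0.04×0.77 + 0.37×0.23 = 0.030800 + 0.085100 = 0.115900
Of this, 0.085100 comes from 0.37×0.23 (the genuine card theft=true cases).
Hence the posterior is 0.085100/0.115900 ≈ 0.734.
With cardholder travelling abroad excluded, genuine card theft must carry more of the explanatory weight for the fraud alert.

P(genuine card theft | fraud alert) ≈ 0.638; P(genuine card theft | fraud alert, ¬cardholder travelling abroad) ≈ 0.734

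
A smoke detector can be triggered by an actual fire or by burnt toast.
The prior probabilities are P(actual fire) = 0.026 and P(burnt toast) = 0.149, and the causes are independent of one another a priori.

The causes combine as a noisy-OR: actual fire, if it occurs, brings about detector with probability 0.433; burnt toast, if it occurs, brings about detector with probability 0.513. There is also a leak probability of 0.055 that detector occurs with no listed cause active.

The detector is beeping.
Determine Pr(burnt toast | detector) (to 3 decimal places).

Pr(burnt toast | detector) ≈ 0.592

Under noisy-OR, P(detector | causes) = 1 − (1−0.055)·∏(1−qᵢ) over the active causes.
Numerator (weight on configurations with burnt toast): 0.078337 + 0.002863 = 0.081200
Normalizer over all consistent configurations: 0.055×0.974×0.851 + 0.539785×0.974×0.149 + 0.464185×0.026×0.851 + 0.739058×0.026×0.149 = 0.137059
Posterior = 0.081200 / 0.137059 ≈ 0.592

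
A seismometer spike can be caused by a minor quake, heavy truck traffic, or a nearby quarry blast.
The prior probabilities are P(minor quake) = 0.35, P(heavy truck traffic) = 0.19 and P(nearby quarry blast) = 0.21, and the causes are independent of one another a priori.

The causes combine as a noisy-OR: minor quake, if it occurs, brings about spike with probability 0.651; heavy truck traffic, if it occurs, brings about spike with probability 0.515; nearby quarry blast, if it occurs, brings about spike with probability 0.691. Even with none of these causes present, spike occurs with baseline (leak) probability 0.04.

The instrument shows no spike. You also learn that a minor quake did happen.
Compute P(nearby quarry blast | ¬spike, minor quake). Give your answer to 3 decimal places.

P(nearby quarry blast | ¬spike, minor quake) ≈ 0.076

Under noisy-OR, P(spike | causes) = 1 − (1−0.04)·∏(1−qᵢ) over the active causes.
Enumerate the 4 (heavy truck traffic, nearby quarry blast) configurations and weight by the priors:
  P(¬spike | minor quake) = 0.33504*0.81*0.79 + 0.103527*0.81*0.21 + 0.162494*0.19*0.79 + 0.050211*0.19*0.21
        = 0.214392 + 0.017610 + 0.024390 + 0.002003 = 0.258395
Keeping only the nearby quarry blast-present terms gives 0.019613, so
  P(nearby quarry blast | ¬spike, minor quake) = 0.019613 / 0.258395 ≈ 0.076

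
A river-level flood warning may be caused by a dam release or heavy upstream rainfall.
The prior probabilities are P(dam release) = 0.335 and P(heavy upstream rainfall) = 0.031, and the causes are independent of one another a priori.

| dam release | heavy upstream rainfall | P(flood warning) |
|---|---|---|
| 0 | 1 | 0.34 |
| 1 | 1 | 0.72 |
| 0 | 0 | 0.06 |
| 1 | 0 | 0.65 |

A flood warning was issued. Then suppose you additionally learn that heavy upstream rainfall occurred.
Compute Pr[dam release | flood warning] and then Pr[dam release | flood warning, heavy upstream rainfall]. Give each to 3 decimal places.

Sum P(flood warning|·) weighted by the priors over the 4 (dam release, heavy upstream rainfall) configurations:
  P(flood warning) = 0.06*0.665*0.969 + 0.34*0.665*0.031 + 0.65*0.335*0.969 + 0.72*0.335*0.031
        = 0.038663 + 0.007009 + 0.211000 + 0.007477 = 0.264149
Keeping only the dam release-present terms gives 0.218477, so
  P(dam release | flood warning) = 0.218477 / 0.264149 ≈ 0.827

With the extra evidence:
Weight on dam release=true, given the evidence: 0.72·0.335 = 0.241200
The normalizing constant is 0.34·0.665 + 0.72·0.335 = 0.467300
Posterior = 0.241200 / 0.467300 ≈ 0.516

Pr[dam release | flood warning] ≈ 0.827; Pr[dam release | flood warning, heavy upstream rainfall] ≈ 0.516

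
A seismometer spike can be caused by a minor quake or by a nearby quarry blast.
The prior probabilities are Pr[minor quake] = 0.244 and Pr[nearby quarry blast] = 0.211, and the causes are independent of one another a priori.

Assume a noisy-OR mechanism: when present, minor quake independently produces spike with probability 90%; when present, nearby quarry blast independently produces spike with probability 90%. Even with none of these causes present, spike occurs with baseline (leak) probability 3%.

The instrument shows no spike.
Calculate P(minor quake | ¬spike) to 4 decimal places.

P(minor quake | ¬spike) ≈ 0.0313

Under noisy-OR, P(spike | causes) = 1 − (1−0.03)·∏(1−qᵢ) over the active causes.
Numerator (weight on configurations with minor quake): 0.018674 + 0.000499 = 0.019173
Denominator P(¬spike): 0.97·0.756·0.789 + 0.097·0.756·0.211 + 0.097·0.244·0.789 + 0.0097·0.244·0.211 = 0.613235
P(minor quake | ¬spike) = 0.019173/0.613235 ≈ 0.0313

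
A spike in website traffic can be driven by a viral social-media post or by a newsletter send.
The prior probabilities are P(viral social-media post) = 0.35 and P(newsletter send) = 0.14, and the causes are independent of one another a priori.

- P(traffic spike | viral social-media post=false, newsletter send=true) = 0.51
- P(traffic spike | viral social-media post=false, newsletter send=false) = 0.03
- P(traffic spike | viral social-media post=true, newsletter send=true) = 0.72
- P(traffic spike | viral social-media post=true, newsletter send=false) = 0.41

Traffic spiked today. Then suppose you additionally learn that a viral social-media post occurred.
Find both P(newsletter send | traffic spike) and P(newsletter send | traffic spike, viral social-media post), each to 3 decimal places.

P(traffic spike) = 0.03×0.65×0.86 + 0.51×0.65×0.14 + 0.41×0.35×0.86 + 0.72×0.35×0.14 = 0.016770 + 0.046410 + 0.123410 + 0.035280 = 0.221870
Of this, 0.081690 comes from 0.046410 + 0.035280 (the newsletter send=true cases).
P(newsletter send | traffic spike) = 0.081690 / 0.221870 ≈ 0.368

Now condition on the additional information:
By total probability over both values of newsletter send:
  P(traffic spike | viral social-media post) = 0.41*0.86 + 0.72*0.14
        = 0.352600 + 0.100800 = 0.453400
Configurations with newsletter send contribute 0.100800, so
  P(newsletter send | traffic spike, viral social-media post) = 0.100800 / 0.453400 ≈ 0.222
— viral social-media post explains away the evidence for newsletter send.

P(newsletter send | traffic spike) ≈ 0.368; P(newsletter send | traffic spike, viral social-media post) ≈ 0.222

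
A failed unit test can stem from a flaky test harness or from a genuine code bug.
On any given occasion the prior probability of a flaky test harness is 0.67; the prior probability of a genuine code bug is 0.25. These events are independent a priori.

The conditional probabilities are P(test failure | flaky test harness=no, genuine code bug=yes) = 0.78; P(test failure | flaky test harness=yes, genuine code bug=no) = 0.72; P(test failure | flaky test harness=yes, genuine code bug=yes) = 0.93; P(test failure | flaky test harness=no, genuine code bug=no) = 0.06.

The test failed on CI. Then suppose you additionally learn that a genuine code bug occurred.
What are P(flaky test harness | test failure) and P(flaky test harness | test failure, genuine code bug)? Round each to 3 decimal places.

P(test failure) = 0.06·0.33·0.75 + 0.78·0.33·0.25 + 0.72·0.67·0.75 + 0.93·0.67·0.25 = 0.014850 + 0.064350 + 0.361800 + 0.155775 = 0.596775
Restricting to configurations with flaky test harness present: 0.361800 + 0.155775 = 0.517575.
So P(flaky test harness | test failure) = 0.517575/0.596775 ≈ 0.867.

Now condition on the additional information:
Sum P(test failure|·) weighted by the priors over both values of flaky test harness:
  P(test failure | genuine code bug) = 0.78×0.33 + 0.93×0.67
        = 0.257400 + 0.623100 = 0.880500
Keeping only the flaky test harness-present terms gives 0.623100, so
  P(flaky test harness | test failure, genuine code bug) = 0.623100 / 0.880500 ≈ 0.708

P(flaky test harness | test failure) ≈ 0.867; P(flaky test harness | test failure, genuine code bug) ≈ 0.708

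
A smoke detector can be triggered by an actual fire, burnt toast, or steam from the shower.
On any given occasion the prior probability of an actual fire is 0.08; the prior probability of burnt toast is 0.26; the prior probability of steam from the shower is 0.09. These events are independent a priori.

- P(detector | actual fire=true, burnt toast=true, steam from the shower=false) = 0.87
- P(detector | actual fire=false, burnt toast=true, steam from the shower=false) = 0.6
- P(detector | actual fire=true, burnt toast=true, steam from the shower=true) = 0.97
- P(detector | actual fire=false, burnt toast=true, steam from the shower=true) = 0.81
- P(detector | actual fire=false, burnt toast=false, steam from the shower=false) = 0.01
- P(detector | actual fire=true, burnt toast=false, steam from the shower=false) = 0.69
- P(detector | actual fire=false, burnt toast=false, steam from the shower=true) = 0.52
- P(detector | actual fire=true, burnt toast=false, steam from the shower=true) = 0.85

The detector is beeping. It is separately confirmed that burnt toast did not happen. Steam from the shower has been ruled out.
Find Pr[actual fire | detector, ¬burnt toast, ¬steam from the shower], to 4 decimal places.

Weight on actual fire=true, given the evidence: 0.69*0.08 = 0.055200
Normalizer over all consistent configurations: 0.01*0.92 + 0.69*0.08 = 0.064400
P(actual fire | detector, ¬burnt toast, ¬steam from the shower) = 0.055200/0.064400 ≈ 0.8571

Pr[actual fire | detector, ¬burnt toast, ¬steam from the shower] ≈ 0.8571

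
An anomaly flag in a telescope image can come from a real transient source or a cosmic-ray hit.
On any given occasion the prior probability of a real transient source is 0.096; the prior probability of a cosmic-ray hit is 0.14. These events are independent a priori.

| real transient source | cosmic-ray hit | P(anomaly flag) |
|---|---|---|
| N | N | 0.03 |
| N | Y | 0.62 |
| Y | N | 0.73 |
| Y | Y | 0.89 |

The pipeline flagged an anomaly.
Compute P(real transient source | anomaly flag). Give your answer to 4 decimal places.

Enumerate the 4 (real transient source, cosmic-ray hit) configurations and weight by the priors:
  P(anomaly flag) = 0.03*0.904*0.86 + 0.62*0.904*0.14 + 0.73*0.096*0.86 + 0.89*0.096*0.14
        = 0.023323 + 0.078467 + 0.060269 + 0.011962 = 0.174021
Configurations with real transient source contribute 0.072231, so
  P(real transient source | anomaly flag) = 0.072231 / 0.174021 ≈ 0.4151

P(real transient source | anomaly flag) ≈ 0.4151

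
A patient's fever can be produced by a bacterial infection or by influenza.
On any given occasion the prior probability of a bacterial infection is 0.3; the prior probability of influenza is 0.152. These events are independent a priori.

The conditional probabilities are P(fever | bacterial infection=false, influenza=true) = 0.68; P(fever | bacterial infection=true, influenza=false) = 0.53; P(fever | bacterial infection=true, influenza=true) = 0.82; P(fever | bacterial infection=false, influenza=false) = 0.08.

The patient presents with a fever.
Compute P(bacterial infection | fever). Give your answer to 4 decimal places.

P(bacterial infection | fever) ≈ 0.5897

P(fever) = 0.08·0.7·0.848 + 0.68·0.7·0.152 + 0.53·0.3·0.848 + 0.82·0.3·0.152 = 0.047488 + 0.072352 + 0.134832 + 0.037392 = 0.292064
Of this, 0.172224 comes from 0.134832 + 0.037392 (the bacterial infection=true cases).
P(bacterial infection | fever) = 0.172224 / 0.292064 ≈ 0.5897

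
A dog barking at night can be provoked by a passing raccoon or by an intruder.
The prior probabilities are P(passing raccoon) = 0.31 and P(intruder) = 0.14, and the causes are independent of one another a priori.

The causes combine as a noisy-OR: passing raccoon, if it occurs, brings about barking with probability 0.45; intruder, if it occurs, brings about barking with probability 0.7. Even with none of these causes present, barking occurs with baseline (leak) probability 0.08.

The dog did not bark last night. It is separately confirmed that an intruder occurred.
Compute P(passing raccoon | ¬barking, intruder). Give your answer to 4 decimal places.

Under noisy-OR, P(barking | causes) = 1 − (1−0.08)·∏(1−qᵢ) over the active causes.
By total probability over both values of passing raccoon:
  P(¬barking | intruder) = 0.276*0.69 + 0.1518*0.31
        = 0.190440 + 0.047058 = 0.237498
The terms with passing raccoon present sum to 0.047058, so
  P(passing raccoon | ¬barking, intruder) = 0.047058 / 0.237498 ≈ 0.1981

P(passing raccoon | ¬barking, intruder) ≈ 0.1981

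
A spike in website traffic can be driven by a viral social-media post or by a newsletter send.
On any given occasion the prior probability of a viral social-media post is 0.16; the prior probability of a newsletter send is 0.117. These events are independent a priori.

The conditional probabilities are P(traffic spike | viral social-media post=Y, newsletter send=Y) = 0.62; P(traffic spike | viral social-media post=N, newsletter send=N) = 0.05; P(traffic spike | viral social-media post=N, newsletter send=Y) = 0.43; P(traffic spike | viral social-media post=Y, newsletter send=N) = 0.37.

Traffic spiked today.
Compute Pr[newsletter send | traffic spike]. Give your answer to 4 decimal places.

P(traffic spike) = 0.05*0.84*0.883 + 0.43*0.84*0.117 + 0.37*0.16*0.883 + 0.62*0.16*0.117 = 0.037086 + 0.042260 + 0.052274 + 0.011606 = 0.143226
Of this, 0.053866 comes from 0.042260 + 0.011606 (the newsletter send=true cases).
Hence the posterior is 0.053866/0.143226 ≈ 0.3761.

Pr[newsletter send | traffic spike] ≈ 0.3761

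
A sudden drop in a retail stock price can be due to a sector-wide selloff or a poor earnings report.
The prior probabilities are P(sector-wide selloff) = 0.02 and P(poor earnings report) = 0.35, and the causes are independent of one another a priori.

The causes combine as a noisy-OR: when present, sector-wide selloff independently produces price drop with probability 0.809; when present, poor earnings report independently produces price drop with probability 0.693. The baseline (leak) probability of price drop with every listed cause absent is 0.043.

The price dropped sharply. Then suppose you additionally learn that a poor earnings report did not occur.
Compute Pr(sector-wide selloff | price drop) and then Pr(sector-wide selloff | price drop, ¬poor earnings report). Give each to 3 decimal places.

Pr(sector-wide selloff | price drop) ≈ 0.060; Pr(sector-wide selloff | price drop, ¬poor earnings report) ≈ 0.279

Under noisy-OR, P(price drop | causes) = 1 − (1−0.043)·∏(1−qᵢ) over the active causes.
By total probability over the 4 (sector-wide selloff, poor earnings report) configurations:
  P(price drop) = 0.043·0.98·0.65 + 0.706201·0.98·0.35 + 0.817213·0.02·0.65 + 0.943884·0.02·0.35
        = 0.027391 + 0.242227 + 0.010624 + 0.006607 = 0.286849
Configurations with sector-wide selloff contribute 0.017231, so
  P(sector-wide selloff | price drop) = 0.017231 / 0.286849 ≈ 0.060

Now also conditioning on poor earnings report≠true:
P(price drop | ¬poor earnings report) = 0.043·0.98 + 0.817213·0.02 = 0.042140 + 0.016344 = 0.058484
The sector-wide selloff-present share is 0.817213·0.02 = 0.016344.
P(sector-wide selloff | price drop, ¬poor earnings report) = 0.016344 / 0.058484 ≈ 0.279
Ruling out poor earnings report raises the posterior on sector-wide selloff — the flip side of explaining away.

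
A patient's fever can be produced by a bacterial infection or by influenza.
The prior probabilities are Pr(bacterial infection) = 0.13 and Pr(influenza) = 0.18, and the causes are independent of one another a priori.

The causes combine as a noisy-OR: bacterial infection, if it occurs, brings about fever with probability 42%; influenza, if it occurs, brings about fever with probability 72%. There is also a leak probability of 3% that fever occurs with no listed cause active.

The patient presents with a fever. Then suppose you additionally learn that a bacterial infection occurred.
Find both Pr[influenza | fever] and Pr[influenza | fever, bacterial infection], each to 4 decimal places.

Under noisy-OR, P(fever | causes) = 1 − (1−0.03)·∏(1−qᵢ) over the active causes.
Enumerate the 4 (bacterial infection, influenza) configurations and weight by the priors:
  P(fever) = 0.03*0.87*0.82 + 0.7284*0.87*0.18 + 0.4374*0.13*0.82 + 0.842472*0.13*0.18
        = 0.021402 + 0.114067 + 0.046627 + 0.019714 = 0.201810
Configurations with influenza contribute 0.133781, so
  P(influenza | fever) = 0.133781 / 0.201810 ≈ 0.6629

Now also conditioning on bacterial infection=true:
P(fever | bacterial infection) = 0.4374·0.82 + 0.842472·0.18 = 0.358668 + 0.151645 = 0.510313
The influenza-present share is 0.842472·0.18 = 0.151645.
So P(influenza | fever, bacterial infection) = 0.151645/0.510313 ≈ 0.2972.

Pr[influenza | fever] ≈ 0.6629; Pr[influenza | fever, bacterial infection] ≈ 0.2972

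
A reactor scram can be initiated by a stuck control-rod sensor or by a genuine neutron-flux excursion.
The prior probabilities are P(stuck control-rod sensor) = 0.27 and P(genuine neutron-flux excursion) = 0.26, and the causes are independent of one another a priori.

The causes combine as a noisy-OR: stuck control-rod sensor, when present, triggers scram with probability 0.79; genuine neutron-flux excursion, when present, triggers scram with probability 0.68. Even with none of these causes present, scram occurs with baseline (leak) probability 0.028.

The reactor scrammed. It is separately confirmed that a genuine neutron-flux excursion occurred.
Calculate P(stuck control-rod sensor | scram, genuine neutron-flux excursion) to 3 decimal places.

P(stuck control-rod sensor | scram, genuine neutron-flux excursion) ≈ 0.334

Under noisy-OR, P(scram | causes) = 1 − (1−0.028)·∏(1−qᵢ) over the active causes.
Numerator (weight on configurations with stuck control-rod sensor): 0.934682*0.27 = 0.252364
Normalizer over all consistent configurations: 0.68896*0.73 + 0.934682*0.27 = 0.755305
P(stuck control-rod sensor | scram, genuine neutron-flux excursion) = 0.252364/0.755305 ≈ 0.334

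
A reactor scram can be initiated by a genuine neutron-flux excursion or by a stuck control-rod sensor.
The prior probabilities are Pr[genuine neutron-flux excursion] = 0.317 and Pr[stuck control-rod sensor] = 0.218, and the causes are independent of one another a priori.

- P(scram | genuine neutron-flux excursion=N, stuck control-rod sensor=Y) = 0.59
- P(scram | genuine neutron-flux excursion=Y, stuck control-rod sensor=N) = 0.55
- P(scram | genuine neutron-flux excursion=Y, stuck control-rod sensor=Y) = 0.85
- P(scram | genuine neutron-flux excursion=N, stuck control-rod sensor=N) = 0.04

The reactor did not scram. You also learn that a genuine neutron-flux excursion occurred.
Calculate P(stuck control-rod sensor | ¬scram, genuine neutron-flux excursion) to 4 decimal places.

P(¬scram | genuine neutron-flux excursion) = 0.45·0.782 + 0.15·0.218 = 0.351900 + 0.032700 = 0.384600
The stuck control-rod sensor-present share is 0.15·0.218 = 0.032700.
So P(stuck control-rod sensor | ¬scram, genuine neutron-flux excursion) = 0.032700/0.384600 ≈ 0.0850.

P(stuck control-rod sensor | ¬scram, genuine neutron-flux excursion) ≈ 0.0850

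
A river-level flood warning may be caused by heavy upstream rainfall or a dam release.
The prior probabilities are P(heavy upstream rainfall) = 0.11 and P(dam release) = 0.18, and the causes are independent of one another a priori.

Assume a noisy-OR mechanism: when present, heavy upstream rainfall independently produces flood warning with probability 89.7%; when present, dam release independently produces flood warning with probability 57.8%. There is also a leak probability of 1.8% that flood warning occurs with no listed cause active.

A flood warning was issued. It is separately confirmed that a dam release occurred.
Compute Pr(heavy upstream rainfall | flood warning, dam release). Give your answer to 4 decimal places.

Under noisy-OR, P(flood warning | causes) = 1 − (1−0.018)·∏(1−qᵢ) over the active causes.
Sum P(flood warning|·) weighted by the priors over both values of heavy upstream rainfall:
  P(flood warning | dam release) = 0.585596×0.89 + 0.957316×0.11
        = 0.521180 + 0.105305 = 0.626485
Configurations with heavy upstream rainfall contribute 0.105305, so
  P(heavy upstream rainfall | flood warning, dam release) = 0.105305 / 0.626485 ≈ 0.1681

Pr(heavy upstream rainfall | flood warning, dam release) ≈ 0.1681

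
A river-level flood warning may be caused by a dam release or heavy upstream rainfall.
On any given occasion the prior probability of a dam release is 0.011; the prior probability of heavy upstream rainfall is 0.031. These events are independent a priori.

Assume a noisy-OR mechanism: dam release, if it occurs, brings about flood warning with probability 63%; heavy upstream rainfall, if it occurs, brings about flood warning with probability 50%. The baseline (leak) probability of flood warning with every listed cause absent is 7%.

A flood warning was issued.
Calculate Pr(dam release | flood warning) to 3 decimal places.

Pr(dam release | flood warning) ≈ 0.080

Under noisy-OR, P(flood warning | causes) = 1 − (1−0.07)·∏(1−qᵢ) over the active causes.
P(flood warning) = 0.07*0.989*0.969 + 0.535*0.989*0.031 + 0.6559*0.011*0.969 + 0.82795*0.011*0.031 = 0.067084 + 0.016403 + 0.006991 + 0.000282 = 0.090760
Of this, 0.007273 comes from 0.006991 + 0.000282 (the dam release=true cases).
P(dam release | flood warning) = 0.007273 / 0.090760 ≈ 0.080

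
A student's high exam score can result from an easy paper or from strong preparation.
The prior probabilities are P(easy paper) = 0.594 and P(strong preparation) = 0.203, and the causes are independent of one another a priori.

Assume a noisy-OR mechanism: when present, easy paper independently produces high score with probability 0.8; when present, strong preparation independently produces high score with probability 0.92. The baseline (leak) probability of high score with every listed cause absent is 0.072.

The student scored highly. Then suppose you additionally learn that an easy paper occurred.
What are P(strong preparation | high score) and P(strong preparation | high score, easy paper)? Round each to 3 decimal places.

P(strong preparation | high score) ≈ 0.323; P(strong preparation | high score, easy paper) ≈ 0.236

Under noisy-OR, P(high score | causes) = 1 − (1−0.072)·∏(1−qᵢ) over the active causes.
Sum P(high score|·) weighted by the priors over the 4 (easy paper, strong preparation) configurations:
  P(high score) = 0.072·0.406·0.797 + 0.92576·0.406·0.203 + 0.8144·0.594·0.797 + 0.985152·0.594·0.203
        = 0.023298 + 0.076299 + 0.385552 + 0.118792 = 0.603941
The terms with strong preparation present sum to 0.195091, so
  P(strong preparation | high score) = 0.195091 / 0.603941 ≈ 0.323

Now condition on the additional information:
P(high score | easy paper) = 0.8144×0.797 + 0.985152×0.203 = 0.649077 + 0.199986 = 0.849063
Restricting to configurations with strong preparation present: 0.985152×0.203 = 0.199986.
P(strong preparation | high score, easy paper) = 0.199986 / 0.849063 ≈ 0.236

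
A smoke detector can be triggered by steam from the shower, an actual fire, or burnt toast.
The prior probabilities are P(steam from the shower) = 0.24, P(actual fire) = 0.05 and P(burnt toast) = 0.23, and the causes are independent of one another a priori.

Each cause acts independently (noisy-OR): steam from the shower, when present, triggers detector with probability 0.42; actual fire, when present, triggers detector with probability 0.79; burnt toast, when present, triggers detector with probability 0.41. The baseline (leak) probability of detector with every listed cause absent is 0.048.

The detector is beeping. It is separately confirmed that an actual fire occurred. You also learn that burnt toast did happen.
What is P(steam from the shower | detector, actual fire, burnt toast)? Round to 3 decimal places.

P(steam from the shower | detector, actual fire, burnt toast) ≈ 0.250

Under noisy-OR, P(detector | causes) = 1 − (1−0.048)·∏(1−qᵢ) over the active causes.
P(detector | actual fire, burnt toast) = 0.882047*0.76 + 0.931587*0.24 = 0.670356 + 0.223581 = 0.893937
Of this, 0.223581 comes from 0.931587*0.24 (the steam from the shower=true cases).
Hence the posterior is 0.223581/0.893937 ≈ 0.250.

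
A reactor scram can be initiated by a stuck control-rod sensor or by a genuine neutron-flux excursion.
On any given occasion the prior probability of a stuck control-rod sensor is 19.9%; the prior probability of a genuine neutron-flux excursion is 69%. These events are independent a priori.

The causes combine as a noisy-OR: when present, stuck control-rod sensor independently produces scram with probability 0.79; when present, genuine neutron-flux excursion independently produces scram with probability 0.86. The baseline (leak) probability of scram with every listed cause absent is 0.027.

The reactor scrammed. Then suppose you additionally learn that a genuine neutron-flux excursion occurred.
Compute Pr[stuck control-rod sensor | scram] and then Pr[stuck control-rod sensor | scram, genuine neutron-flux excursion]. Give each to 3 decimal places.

Pr[stuck control-rod sensor | scram] ≈ 0.274; Pr[stuck control-rod sensor | scram, genuine neutron-flux excursion] ≈ 0.218

Under noisy-OR, P(scram | causes) = 1 − (1−0.027)·∏(1−qᵢ) over the active causes.
P(scram) = 0.027*0.801*0.31 + 0.86378*0.801*0.69 + 0.79567*0.199*0.31 + 0.971394*0.199*0.69 = 0.006704 + 0.477403 + 0.049085 + 0.133382 = 0.666574
Restricting to configurations with stuck control-rod sensor present: 0.049085 + 0.133382 = 0.182467.
Hence the posterior is 0.182467/0.666574 ≈ 0.274.

With the extra evidence:
Sum P(scram|·) weighted by the priors over both values of stuck control-rod sensor:
  P(scram | genuine neutron-flux excursion) = 0.86378·0.801 + 0.971394·0.199
        = 0.691888 + 0.193307 = 0.885195
The terms with stuck control-rod sensor present sum to 0.193307, so
  P(stuck control-rod sensor | scram, genuine neutron-flux excursion) = 0.193307 / 0.885195 ≈ 0.218
— genuine neutron-flux excursion explains away the evidence for stuck control-rod sensor.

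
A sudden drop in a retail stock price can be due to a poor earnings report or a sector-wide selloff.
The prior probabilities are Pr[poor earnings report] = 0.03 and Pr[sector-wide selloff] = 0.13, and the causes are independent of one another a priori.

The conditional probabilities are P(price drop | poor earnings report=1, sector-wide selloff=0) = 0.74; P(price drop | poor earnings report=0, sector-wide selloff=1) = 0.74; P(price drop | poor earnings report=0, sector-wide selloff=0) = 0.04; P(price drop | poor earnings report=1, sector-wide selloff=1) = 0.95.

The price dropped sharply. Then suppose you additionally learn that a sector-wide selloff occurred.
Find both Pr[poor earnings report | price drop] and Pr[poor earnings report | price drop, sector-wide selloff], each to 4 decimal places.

Pr[poor earnings report | price drop] ≈ 0.1534; Pr[poor earnings report | price drop, sector-wide selloff] ≈ 0.0382

P(price drop) = 0.04*0.97*0.87 + 0.74*0.97*0.13 + 0.74*0.03*0.87 + 0.95*0.03*0.13 = 0.033756 + 0.093314 + 0.019314 + 0.003705 = 0.150089
The poor earnings report-present share is 0.019314 + 0.003705 = 0.023019.
P(poor earnings report | price drop) = 0.023019 / 0.150089 ≈ 0.1534

Now also conditioning on sector-wide selloff=true:
By total probability over both values of poor earnings report:
  P(price drop | sector-wide selloff) = 0.74*0.97 + 0.95*0.03
        = 0.717800 + 0.028500 = 0.746300
Configurations with poor earnings report contribute 0.028500, so
  P(poor earnings report | price drop, sector-wide selloff) = 0.028500 / 0.746300 ≈ 0.0382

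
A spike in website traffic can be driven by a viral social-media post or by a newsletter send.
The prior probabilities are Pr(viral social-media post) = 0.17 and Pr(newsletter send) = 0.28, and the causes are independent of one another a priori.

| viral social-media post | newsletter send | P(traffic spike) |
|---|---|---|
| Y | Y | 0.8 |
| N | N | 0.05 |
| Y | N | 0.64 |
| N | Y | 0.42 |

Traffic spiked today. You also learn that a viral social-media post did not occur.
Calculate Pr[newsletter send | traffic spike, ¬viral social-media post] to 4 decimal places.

Pr[newsletter send | traffic spike, ¬viral social-media post] ≈ 0.7656

P(traffic spike | ¬viral social-media post) = 0.05*0.72 + 0.42*0.28 = 0.036000 + 0.117600 = 0.153600
Of this, 0.117600 comes from 0.42*0.28 (the newsletter send=true cases).
So P(newsletter send | traffic spike, ¬viral social-media post) = 0.117600/0.153600 ≈ 0.7656.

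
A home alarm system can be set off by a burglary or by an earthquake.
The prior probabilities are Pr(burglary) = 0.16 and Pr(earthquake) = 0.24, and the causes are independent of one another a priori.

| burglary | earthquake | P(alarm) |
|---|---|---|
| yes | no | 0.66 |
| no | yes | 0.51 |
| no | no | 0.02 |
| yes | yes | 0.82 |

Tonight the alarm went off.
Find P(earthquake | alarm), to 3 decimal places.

P(earthquake | alarm) ≈ 0.591

Sum P(alarm|·) weighted by the priors over the 4 (burglary, earthquake) configurations:
  P(alarm) = 0.02·0.84·0.76 + 0.51·0.84·0.24 + 0.66·0.16·0.76 + 0.82·0.16·0.24
        = 0.012768 + 0.102816 + 0.080256 + 0.031488 = 0.227328
Configurations with earthquake contribute 0.134304, so
  P(earthquake | alarm) = 0.134304 / 0.227328 ≈ 0.591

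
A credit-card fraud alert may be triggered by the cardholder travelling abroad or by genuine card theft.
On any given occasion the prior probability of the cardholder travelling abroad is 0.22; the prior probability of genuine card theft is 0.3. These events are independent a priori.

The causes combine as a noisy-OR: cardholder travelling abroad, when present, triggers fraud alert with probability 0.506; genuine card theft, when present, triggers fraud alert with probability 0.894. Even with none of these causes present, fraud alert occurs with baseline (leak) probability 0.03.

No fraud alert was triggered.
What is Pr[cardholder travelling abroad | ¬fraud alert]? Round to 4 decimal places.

Under noisy-OR, P(fraud alert | causes) = 1 − (1−0.03)·∏(1−qᵢ) over the active causes.
Sum P(¬fraud alert|·) weighted by the priors over the 4 (cardholder travelling abroad, genuine card theft) configurations:
  P(¬fraud alert) = 0.97·0.78·0.7 + 0.10282·0.78·0.3 + 0.47918·0.22·0.7 + 0.050793·0.22·0.3
        = 0.529620 + 0.024060 + 0.073794 + 0.003352 = 0.630826
Keeping only the cardholder travelling abroad-present terms gives 0.077146, so
  P(cardholder travelling abroad | ¬fraud alert) = 0.077146 / 0.630826 ≈ 0.1223

Pr[cardholder travelling abroad | ¬fraud alert] ≈ 0.1223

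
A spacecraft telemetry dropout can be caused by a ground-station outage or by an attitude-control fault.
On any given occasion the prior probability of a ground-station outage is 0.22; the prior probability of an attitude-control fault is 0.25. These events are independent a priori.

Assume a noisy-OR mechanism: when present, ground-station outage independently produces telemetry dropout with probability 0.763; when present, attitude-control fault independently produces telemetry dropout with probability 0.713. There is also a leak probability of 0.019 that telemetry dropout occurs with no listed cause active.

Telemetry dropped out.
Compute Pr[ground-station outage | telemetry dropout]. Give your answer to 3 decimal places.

Under noisy-OR, P(telemetry dropout | causes) = 1 − (1−0.019)·∏(1−qᵢ) over the active causes.
Sum P(telemetry dropout|·) weighted by the priors over the 4 (ground-station outage, attitude-control fault) configurations:
  P(telemetry dropout) = 0.019*0.78*0.75 + 0.718453*0.78*0.25 + 0.767503*0.22*0.75 + 0.933273*0.22*0.25
        = 0.011115 + 0.140098 + 0.126638 + 0.051330 = 0.329181
The terms with ground-station outage present sum to 0.177968, so
  P(ground-station outage | telemetry dropout) = 0.177968 / 0.329181 ≈ 0.541

Pr[ground-station outage | telemetry dropout] ≈ 0.541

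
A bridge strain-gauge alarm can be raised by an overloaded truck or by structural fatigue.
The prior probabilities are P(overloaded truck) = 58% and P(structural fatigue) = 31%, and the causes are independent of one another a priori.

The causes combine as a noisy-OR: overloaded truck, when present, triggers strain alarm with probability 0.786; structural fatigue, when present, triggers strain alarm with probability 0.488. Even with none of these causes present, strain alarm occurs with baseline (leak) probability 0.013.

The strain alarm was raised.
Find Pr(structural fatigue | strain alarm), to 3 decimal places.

Under noisy-OR, P(strain alarm | causes) = 1 − (1−0.013)·∏(1−qᵢ) over the active causes.
P(strain alarm) = 0.013*0.42*0.69 + 0.494656*0.42*0.31 + 0.788782*0.58*0.69 + 0.891856*0.58*0.31 = 0.003767 + 0.064404 + 0.315671 + 0.160356 = 0.544198
Restricting to configurations with structural fatigue present: 0.064404 + 0.160356 = 0.224760.
Hence the posterior is 0.224760/0.544198 ≈ 0.413.

Pr(structural fatigue | strain alarm) ≈ 0.413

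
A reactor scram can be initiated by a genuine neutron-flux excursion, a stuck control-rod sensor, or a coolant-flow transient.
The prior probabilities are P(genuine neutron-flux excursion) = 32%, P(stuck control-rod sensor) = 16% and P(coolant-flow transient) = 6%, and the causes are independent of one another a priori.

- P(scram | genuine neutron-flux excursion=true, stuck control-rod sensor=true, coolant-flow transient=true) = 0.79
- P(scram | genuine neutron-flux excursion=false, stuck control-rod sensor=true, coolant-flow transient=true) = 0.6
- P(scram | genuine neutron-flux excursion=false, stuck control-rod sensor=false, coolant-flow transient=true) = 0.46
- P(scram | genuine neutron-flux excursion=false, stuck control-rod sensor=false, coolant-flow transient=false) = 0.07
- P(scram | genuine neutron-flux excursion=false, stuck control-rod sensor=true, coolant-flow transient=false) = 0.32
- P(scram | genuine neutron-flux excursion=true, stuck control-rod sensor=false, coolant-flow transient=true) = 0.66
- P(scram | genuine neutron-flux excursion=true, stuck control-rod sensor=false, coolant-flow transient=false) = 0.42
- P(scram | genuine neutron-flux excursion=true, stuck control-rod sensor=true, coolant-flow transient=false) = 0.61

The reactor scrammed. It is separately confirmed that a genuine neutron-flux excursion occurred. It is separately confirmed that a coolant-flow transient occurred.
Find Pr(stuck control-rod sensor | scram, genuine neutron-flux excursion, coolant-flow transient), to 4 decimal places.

P(scram | genuine neutron-flux excursion, coolant-flow transient) = 0.66·0.84 + 0.79·0.16 = 0.554400 + 0.126400 = 0.680800
Restricting to configurations with stuck control-rod sensor present: 0.79·0.16 = 0.126400.
P(stuck control-rod sensor | scram, genuine neutron-flux excursion, coolant-flow transient) = 0.126400 / 0.680800 ≈ 0.1857

Pr(stuck control-rod sensor | scram, genuine neutron-flux excursion, coolant-flow transient) ≈ 0.1857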